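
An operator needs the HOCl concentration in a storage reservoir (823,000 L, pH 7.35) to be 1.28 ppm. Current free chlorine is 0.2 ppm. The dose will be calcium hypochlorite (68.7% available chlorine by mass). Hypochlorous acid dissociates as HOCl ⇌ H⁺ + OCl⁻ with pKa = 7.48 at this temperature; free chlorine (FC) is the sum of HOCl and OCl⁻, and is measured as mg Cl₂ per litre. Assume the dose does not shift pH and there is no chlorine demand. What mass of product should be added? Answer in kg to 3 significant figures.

[OCl⁻]/[HOCl] = 10^(pH − pKa) = 10^(7.35 − 7.48) = 0.7413; fraction as HOCl = 1/(1 + 0.7413) = 0.5743.
Free chlorine required for 1.28 ppm HOCl: 1.28 / 0.5743 = 2.229 ppm.
FC to add: 2.229 − 0.2 = 2.029 mg/L as Cl₂.
Cl₂ equivalent: 2.029 mg/L × 823,000 L = 1670 g.
Product at 68.7% available Cl: 1670 / 0.687 = 2431 g.

2.43 kg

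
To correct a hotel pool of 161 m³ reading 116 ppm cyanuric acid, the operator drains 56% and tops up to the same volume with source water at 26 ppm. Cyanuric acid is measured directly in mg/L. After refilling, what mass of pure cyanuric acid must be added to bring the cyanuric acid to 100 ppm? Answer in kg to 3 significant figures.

Volume: 161 m³ = 161,000 L.
After draining 56% and refilling: 116 × 0.44 + 26 × 0.56 = 65.6 ppm.
Deficit to target: 100 − 65.6 = 34.4 mg/L.
Mass: 34.4 mg/L × 161,000 L = 5538 g cyanuric acid.

5.54 kg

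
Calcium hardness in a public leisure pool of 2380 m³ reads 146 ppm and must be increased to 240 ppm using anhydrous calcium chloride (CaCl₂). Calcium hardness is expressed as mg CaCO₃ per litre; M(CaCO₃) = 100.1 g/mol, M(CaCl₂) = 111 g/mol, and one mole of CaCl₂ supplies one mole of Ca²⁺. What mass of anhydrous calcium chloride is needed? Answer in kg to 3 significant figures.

248 kg

Volume: 2380 m³ = 2,380,000 L.
Hardness to add: (240 − 146) = 94 mg/L as CaCO₃ × 2,380,000 L = 223,700 g as CaCO₃.
Moles of Ca²⁺ (1 mol Ca²⁺ ≡ 1 mol CaCO₃): 223,700 / 100.1 g/mol = 2235 mol.
Mass of CaCl₂: 2235 × 111 = 248,100 g.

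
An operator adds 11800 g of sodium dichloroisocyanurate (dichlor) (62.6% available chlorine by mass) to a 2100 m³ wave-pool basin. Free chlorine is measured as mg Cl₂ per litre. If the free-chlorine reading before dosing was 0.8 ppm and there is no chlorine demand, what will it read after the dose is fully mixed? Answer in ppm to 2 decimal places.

Volume: 2100 m³ = 2,100,000 L.
Available chlorine delivered: 11,800 g × 0.626 = 7387 g as Cl₂.
Concentration rise: 7387 g / 2,100,000 L = 3.518 mg/L = 3.52 ppm.
Final FC: 0.8 + 3.52 = 4.32 ppm.

4.32 ppm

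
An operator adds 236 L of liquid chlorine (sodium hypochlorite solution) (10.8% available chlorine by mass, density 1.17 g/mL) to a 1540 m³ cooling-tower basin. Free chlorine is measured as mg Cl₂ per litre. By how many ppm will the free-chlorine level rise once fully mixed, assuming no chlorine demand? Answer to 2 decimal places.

19.36 ppm

Volume: 1540 m³ = 1,540,000 L.
Mass of solution: 236 L × 1000 mL/L × 1.17 g/mL = 276,100 g.
Available chlorine delivered: 276,100 g × 0.108 = 29,820 g as Cl₂.
Concentration rise: 29,820 g / 1,540,000 L = 19.36 mg/L = 19.36 ppm.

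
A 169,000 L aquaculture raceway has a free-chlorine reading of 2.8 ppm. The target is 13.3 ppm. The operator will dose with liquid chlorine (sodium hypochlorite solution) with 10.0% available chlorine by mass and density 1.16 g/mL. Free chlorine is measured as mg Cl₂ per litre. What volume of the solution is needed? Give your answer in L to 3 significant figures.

Chlorine deficit: 13.3 − 2.8 = 10.5 ppm = 10.5 mg/L as Cl₂.
Cl₂ equivalent needed: 10.5 mg/L × 169,000 L = 1,774,000 mg = 1774 g.
Product at 10.0% available chlorine: 1774 / 0.1 = 17,740 g.
Volume at density 1.16 g/mL: 17,740 g ÷ 1.16 g/mL = 15,300 mL.

15.3 L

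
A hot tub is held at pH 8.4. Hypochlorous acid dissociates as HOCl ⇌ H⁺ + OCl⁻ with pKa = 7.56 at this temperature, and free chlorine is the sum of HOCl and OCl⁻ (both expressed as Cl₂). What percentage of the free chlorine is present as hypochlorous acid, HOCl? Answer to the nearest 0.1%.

[OCl⁻]/[HOCl] = 10^(pH − pKa) = 10^(8.4 − 7.56) = 10^0.84 = 6.918.
Fraction as HOCl = 1 / (1 + 6.918) = 0.1263.

12.6%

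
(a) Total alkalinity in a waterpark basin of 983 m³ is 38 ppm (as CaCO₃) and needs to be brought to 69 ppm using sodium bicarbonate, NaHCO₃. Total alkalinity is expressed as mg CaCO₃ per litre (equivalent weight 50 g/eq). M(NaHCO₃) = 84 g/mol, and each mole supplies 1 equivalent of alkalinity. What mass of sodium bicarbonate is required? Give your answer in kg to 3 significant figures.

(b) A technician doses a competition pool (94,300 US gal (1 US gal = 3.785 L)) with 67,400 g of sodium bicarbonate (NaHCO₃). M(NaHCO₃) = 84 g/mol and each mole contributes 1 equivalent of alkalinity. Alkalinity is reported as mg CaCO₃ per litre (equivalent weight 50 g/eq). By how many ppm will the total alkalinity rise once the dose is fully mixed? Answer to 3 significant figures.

(a) Volume: 983 m³ = 983,000 L.
(a) Alkalinity to add: (69 − 38) = 31 mg/L as CaCO₃ × 983,000 L = 30,470 g as CaCO₃.
(a) Equivalents: 30,470 g ÷ 50 g/eq = 609.5 eq.
(a) NaHCO₃ supplies 1 eq per mole → 609.5 mol.
(a) Mass: 609.5 mol × 84 g/mol = 51,190 g.

(b) Volume: 94,300 US gal × 3.785 L/gal = 356,926 L.
(b) Moles of NaHCO₃: 67,400 g ÷ 84 g/mol = 802.4 mol → 802.4 eq of alkalinity.
(b) As CaCO₃: 802.4 eq × 50 g/eq = 40,120 g.
(b) Rise: 40,120 g / 356,926 L × 1000 = 112.4 mg/L.

(a) 51.2 kg; (b) 112 ppm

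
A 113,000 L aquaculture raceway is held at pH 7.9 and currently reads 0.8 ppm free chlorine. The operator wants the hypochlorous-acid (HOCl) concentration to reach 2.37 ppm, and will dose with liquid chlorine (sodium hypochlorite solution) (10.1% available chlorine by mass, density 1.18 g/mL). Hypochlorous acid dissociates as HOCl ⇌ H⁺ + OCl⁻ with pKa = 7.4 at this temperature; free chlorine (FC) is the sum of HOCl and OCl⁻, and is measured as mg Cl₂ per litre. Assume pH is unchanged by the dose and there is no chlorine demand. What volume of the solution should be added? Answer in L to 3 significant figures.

[OCl⁻]/[HOCl] = 10^(pH − pKa) = 10^(7.9 − 7.4) = 3.162; fraction as HOCl = 1/(1 + 3.162) = 0.2403.
Free chlorine required for 2.37 ppm HOCl: 2.37 / 0.2403 = 9.865 ppm.
FC to add: 9.865 − 0.8 = 9.065 mg/L as Cl₂.
Cl₂ equivalent: 9.065 mg/L × 113,000 L = 1024 g.
Product at 10.1% available Cl: 1024 / 0.101 = 10,140 g.
Volume: 10,140 g ÷ 1.18 g/mL = 8595 mL.

8.59 L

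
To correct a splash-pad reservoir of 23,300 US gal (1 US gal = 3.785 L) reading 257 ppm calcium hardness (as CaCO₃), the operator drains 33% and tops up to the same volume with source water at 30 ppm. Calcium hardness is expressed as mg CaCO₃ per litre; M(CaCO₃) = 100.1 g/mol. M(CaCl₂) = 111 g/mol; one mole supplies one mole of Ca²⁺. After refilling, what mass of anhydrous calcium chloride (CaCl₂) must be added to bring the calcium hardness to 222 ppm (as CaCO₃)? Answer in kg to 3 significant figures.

3.90 kg

Volume: 23,300 US gal × 3.785 L/gal = 88,190 L.
After draining 33% and refilling: 257 × 0.67 + 30 × 0.33 = 182.09 ppm.
Deficit to target: 222 − 182.09 = 39.91 mg/L.
As CaCO₃: 39.91 mg/L × 88,190 L = 3520 g; ÷ 100.1 = 35.16 mol Ca²⁺.
Mass: 35.16 × 111 = 3903 g.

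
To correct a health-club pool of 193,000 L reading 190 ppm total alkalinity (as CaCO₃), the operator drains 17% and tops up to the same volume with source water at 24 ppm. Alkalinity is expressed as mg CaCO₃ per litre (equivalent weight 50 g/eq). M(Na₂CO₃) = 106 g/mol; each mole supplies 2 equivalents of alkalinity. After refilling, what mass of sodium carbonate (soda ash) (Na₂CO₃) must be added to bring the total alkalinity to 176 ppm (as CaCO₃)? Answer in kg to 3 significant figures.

2.91 kg

After draining 17% and refilling: 190 × 0.83 + 24 × 0.17 = 161.78 ppm.
Deficit to target: 176 − 161.78 = 14.22 mg/L.
As CaCO₃: 14.22 mg/L × 193,000 L = 2744 g; ÷ 50 g/eq ÷ 2 = 27.44 mol Na₂CO₃.
Mass: 27.44 × 106 = 2909 g.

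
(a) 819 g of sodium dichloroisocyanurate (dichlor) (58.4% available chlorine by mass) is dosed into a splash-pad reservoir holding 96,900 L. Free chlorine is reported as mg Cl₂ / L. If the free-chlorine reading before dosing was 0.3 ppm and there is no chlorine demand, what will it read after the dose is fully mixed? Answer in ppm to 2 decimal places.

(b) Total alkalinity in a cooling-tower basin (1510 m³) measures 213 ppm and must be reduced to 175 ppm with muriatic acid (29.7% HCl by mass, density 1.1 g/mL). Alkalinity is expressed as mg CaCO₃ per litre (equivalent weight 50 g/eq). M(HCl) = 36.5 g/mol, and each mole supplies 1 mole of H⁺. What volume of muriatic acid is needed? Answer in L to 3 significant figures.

(a) Available chlorine delivered: 819 g × 0.584 = 478.3 g as Cl₂.
(a) Concentration rise: 478.3 g / 96,900 L = 4.936 mg/L = 4.94 ppm.
(a) Final FC: 0.3 + 4.94 = 5.24 ppm.

(b) Volume: 1510 m³ = 1,510,000 L.
(b) Alkalinity to neutralize: (213 − 175) = 38 mg/L as CaCO₃ × 1,510,000 L = 57,380 g as CaCO₃.
(b) Equivalents of H⁺ required: 57,380 ÷ 50 g/eq = 1148 eq = 1148 mol HCl.
(b) Mass of HCl: 1148 × 36.5 = 41,890 g.
(b) Mass of 29.7% solution: 41,890 / 0.297 = 141,000 g.
(b) Volume: 141,000 g ÷ 1.1 g/mL = 128,200 mL.

(a) 5.24 ppm; (b) 128 L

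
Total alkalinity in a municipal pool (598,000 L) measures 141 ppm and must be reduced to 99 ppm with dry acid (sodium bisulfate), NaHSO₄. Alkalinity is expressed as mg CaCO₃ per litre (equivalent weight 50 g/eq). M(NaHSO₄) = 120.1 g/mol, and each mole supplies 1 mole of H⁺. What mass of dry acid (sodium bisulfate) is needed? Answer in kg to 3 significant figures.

60.3 kg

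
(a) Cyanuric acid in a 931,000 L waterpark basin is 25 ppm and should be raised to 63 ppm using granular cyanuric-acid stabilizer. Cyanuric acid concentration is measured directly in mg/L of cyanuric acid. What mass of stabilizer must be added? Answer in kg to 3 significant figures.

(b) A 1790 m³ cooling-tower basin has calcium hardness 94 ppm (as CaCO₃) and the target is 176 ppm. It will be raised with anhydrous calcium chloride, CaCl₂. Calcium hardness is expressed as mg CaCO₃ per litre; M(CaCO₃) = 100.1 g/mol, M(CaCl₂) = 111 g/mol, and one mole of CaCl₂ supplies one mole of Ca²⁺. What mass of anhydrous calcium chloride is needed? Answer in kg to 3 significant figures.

(a) CYA to add: (63 − 25) = 38 mg/L × 931,000 L = 35,380 g cyanuric acid.

(b) Volume: 1790 m³ = 1,790,000 L.
(b) Hardness to add: (176 − 94) = 82 mg/L as CaCO₃ × 1,790,000 L = 146,800 g as CaCO₃.
(b) Moles of Ca²⁺ (1 mol Ca²⁺ ≡ 1 mol CaCO₃): 146,800 / 100.1 g/mol = 1466 mol.
(b) Mass of CaCl₂: 1466 × 111 = 162,800 g.

(a) 35.4 kg; (b) 163 kg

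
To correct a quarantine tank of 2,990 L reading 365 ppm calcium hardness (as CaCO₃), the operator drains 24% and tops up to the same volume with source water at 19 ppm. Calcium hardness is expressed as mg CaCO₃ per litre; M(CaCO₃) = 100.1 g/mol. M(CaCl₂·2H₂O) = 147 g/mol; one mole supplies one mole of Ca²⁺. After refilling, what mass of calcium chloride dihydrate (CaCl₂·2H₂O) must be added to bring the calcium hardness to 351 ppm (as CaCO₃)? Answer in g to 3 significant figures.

After draining 24% and refilling: 365 × 0.76 + 19 × 0.24 = 281.96 ppm.
Deficit to target: 351 − 281.96 = 69.04 mg/L.
As CaCO₃: 69.04 mg/L × 2,990 L = 206.4 g; ÷ 100.1 = 2.062 mol Ca²⁺.
Mass: 2.062 × 147 = 303.1 g.

303 g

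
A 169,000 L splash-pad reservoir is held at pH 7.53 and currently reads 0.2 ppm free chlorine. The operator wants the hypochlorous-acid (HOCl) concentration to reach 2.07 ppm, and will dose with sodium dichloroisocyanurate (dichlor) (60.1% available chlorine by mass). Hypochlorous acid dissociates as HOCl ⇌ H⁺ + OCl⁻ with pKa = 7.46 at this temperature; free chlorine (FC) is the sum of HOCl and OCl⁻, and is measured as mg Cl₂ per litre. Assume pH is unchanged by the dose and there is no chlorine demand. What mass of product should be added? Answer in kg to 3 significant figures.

[OCl⁻]/[HOCl] = 10^(pH − pKa) = 10^(7.53 − 7.46) = 1.175; fraction as HOCl = 1/(1 + 1.175) = 0.4598.
Free chlorine required for 2.07 ppm HOCl: 2.07 / 0.4598 = 4.502 ppm.
FC to add: 4.502 − 0.2 = 4.302 mg/L as Cl₂.
Cl₂ equivalent: 4.302 mg/L × 169,000 L = 727 g.
Product at 60.1% available Cl: 727 / 0.601 = 1210 g.

1.21 kg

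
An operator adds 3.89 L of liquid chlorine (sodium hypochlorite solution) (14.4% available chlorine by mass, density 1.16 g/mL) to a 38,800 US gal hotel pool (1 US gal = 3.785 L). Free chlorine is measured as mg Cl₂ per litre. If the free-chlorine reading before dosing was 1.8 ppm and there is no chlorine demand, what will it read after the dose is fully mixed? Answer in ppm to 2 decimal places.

Volume: 38,800 US gal × 3.785 L/gal = 146,858 L.
Mass of solution: 3.89 L × 1000 mL/L × 1.16 g/mL = 4512 g.
Available chlorine delivered: 4512 g × 0.144 = 649.8 g as Cl₂.
Concentration rise: 649.8 g / 146,858 L = 4.425 mg/L = 4.42 ppm.
Final FC: 1.8 + 4.42 = 6.22 ppm.

6.22 ppm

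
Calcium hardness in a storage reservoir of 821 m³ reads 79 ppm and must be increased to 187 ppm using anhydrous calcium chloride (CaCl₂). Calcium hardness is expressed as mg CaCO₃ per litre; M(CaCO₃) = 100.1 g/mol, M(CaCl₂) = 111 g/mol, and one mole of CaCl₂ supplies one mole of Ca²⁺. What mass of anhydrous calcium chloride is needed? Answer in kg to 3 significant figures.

Volume: 821 m³ = 821,000 L.
Hardness to add: (187 − 79) = 108 mg/L as CaCO₃ × 821,000 L = 88,670 g as CaCO₃.
Moles of Ca²⁺ (1 mol Ca²⁺ ≡ 1 mol CaCO₃): 88,670 / 100.1 g/mol = 885.8 mol.
Mass of CaCl₂: 885.8 × 111 = 98,320 g.

98.3 kg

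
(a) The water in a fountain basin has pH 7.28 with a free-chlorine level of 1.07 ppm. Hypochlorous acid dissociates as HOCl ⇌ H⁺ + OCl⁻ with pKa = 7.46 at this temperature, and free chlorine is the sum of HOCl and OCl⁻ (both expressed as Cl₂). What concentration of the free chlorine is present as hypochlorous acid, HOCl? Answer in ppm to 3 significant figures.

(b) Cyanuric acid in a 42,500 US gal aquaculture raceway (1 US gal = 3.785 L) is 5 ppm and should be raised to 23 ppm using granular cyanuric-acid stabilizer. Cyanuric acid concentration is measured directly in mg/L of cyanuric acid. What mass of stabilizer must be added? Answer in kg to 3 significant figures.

(a) [OCl⁻]/[HOCl] = 10^(pH − pKa) = 10^(7.28 − 7.46) = 10^-0.18 = 0.6607.
(a) Fraction as HOCl = 1 / (1 + 0.6607) = 0.6022.
(a) HOCl = 0.6022 × 1.07 ppm = 0.6443 ppm.

(b) Volume: 42,500 US gal × 3.785 L/gal = 160,862 L.
(b) CYA to add: (23 − 5) = 18 mg/L × 160,862 L = 2896 g cyanuric acid.

(a) 0.644 ppm; (b) 2.90 kg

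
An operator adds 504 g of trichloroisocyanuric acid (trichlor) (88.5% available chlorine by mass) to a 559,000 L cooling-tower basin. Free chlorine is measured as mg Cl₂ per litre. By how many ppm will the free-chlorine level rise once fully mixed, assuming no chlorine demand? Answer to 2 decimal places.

0.80 ppm

Available chlorine delivered: 504 g × 0.885 = 446 g as Cl₂.
Concentration rise: 446 g / 559,000 L = 0.7979 mg/L = 0.80 ppm.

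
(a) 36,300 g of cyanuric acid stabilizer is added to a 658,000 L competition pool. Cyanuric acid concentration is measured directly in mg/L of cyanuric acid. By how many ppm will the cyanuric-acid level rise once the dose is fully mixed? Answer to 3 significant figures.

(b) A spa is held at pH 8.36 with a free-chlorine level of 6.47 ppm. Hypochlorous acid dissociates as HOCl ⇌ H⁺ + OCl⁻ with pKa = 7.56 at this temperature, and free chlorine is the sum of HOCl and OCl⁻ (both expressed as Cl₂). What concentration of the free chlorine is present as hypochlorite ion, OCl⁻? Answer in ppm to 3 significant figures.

(a) Rise: 36,300 g / 658,000 L × 1000 = 55.17 mg/L.

(b) [OCl⁻]/[HOCl] = 10^(pH − pKa) = 10^(8.36 − 7.56) = 10^0.80 = 6.31.
(b) Fraction as HOCl = 1 / (1 + 6.31) = 0.1368.
(b) OCl⁻ = (1 − 0.1368) × 6.47 ppm = 5.585 ppm.

(a) 55.2 ppm; (b) 5.58 ppm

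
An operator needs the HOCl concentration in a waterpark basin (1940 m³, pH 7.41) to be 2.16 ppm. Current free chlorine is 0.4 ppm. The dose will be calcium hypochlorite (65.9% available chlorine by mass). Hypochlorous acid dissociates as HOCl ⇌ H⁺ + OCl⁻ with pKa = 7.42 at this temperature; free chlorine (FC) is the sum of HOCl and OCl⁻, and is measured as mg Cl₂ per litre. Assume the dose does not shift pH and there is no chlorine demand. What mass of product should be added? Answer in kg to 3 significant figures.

11.4 kg

Volume: 1940 m³ = 1,940,000 L.
[OCl⁻]/[HOCl] = 10^(pH − pKa) = 10^(7.41 − 7.42) = 0.9772; fraction as HOCl = 1/(1 + 0.9772) = 0.5058.
Free chlorine required for 2.16 ppm HOCl: 2.16 / 0.5058 = 4.271 ppm.
FC to add: 4.271 − 0.4 = 3.871 mg/L as Cl₂.
Cl₂ equivalent: 3.871 mg/L × 1,940,000 L = 7509 g.
Product at 65.9% available Cl: 7509 / 0.659 = 11,400 g.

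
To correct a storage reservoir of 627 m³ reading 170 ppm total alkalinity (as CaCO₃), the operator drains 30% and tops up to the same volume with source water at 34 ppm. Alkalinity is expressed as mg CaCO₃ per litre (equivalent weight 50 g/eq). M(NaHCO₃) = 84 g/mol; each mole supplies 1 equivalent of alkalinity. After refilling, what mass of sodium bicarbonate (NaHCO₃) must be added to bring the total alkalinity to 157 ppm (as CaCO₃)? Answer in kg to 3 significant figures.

29.3 kg

Volume: 627 m³ = 627,000 L.
After draining 30% and refilling: 170 × 0.70 + 34 × 0.30 = 129.2 ppm.
Deficit to target: 157 − 129.2 = 27.8 mg/L.
As CaCO₃: 27.8 mg/L × 627,000 L = 17,430 g; ÷ 50 g/eq ÷ 1 = 348.6 mol NaHCO₃.
Mass: 348.6 × 84 = 29,280 g.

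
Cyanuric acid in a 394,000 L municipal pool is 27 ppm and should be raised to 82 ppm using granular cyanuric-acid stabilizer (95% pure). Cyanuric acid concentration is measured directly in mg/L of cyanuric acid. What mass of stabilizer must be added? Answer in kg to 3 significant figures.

CYA to add: (82 − 27) = 55 mg/L × 394,000 L = 21,670 g cyanuric acid.
At 95% purity: 21,670 / 0.95 = 22,810 g product.

22.8 kg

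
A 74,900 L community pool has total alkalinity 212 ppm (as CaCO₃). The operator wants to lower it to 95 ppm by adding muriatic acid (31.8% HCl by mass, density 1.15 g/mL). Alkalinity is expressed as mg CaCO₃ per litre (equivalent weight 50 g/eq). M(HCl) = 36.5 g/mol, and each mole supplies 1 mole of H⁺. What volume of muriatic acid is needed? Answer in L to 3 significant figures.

Alkalinity to neutralize: (212 − 95) = 117 mg/L as CaCO₃ × 74,900 L = 8763 g as CaCO₃.
Equivalents of H⁺ required: 8763 ÷ 50 g/eq = 175.3 eq = 175.3 mol HCl.
Mass of HCl: 175.3 × 36.5 = 6397 g.
Mass of 31.8% solution: 6397 / 0.318 = 20,120 g.
Volume: 20,120 g ÷ 1.15 g/mL = 17,490 mL.

17.5 L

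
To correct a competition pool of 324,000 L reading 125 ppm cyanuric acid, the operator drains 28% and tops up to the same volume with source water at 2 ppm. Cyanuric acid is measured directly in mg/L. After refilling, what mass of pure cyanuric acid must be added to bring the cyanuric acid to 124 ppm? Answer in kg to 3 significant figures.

10.8 kg

After draining 28% and refilling: 125 × 0.72 + 2 × 0.28 = 90.56 ppm.
Deficit to target: 124 − 90.56 = 33.44 mg/L.
Mass: 33.44 mg/L × 324,000 L = 10,830 g cyanuric acid.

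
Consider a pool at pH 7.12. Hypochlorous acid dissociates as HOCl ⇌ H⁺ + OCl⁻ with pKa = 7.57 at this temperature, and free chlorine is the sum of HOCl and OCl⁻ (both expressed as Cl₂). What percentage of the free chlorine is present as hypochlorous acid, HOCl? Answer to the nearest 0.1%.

73.8%

[OCl⁻]/[HOCl] = 10^(pH − pKa) = 10^(7.12 − 7.57) = 10^-0.45 = 0.3548.
Fraction as HOCl = 1 / (1 + 0.3548) = 0.7381.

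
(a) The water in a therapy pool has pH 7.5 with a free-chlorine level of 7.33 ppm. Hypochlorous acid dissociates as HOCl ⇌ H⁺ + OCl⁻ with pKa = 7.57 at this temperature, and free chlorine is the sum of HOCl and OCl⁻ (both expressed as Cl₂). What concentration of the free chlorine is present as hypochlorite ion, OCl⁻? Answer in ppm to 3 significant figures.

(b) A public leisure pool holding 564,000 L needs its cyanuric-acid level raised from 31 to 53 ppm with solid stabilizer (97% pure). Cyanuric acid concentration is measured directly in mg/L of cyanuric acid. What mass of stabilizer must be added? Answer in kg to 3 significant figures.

(a) 3.37 ppm; (b) 12.8 kg

(a) [OCl⁻]/[HOCl] = 10^(pH − pKa) = 10^(7.5 − 7.57) = 10^-0.07 = 0.8511.
(a) Fraction as HOCl = 1 / (1 + 0.8511) = 0.5402.
(a) OCl⁻ = (1 − 0.5402) × 7.33 ppm = 3.37 ppm.

(b) CYA to add: (53 − 31) = 22 mg/L × 564,000 L = 12,410 g cyanuric acid.
(b) At 97% purity: 12,410 / 0.97 = 12,790 g product.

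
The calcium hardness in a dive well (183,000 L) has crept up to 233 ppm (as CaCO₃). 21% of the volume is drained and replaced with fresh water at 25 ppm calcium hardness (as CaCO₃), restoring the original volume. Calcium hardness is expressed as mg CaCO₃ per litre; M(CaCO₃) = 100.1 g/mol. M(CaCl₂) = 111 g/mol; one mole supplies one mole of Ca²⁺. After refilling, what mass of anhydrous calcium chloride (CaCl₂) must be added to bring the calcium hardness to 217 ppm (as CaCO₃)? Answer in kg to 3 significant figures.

After draining 21% and refilling: 233 × 0.79 + 25 × 0.21 = 189.32 ppm.
Deficit to target: 217 − 189.32 = 27.68 mg/L.
As CaCO₃: 27.68 mg/L × 183,000 L = 5065 g; ÷ 100.1 = 50.6 mol Ca²⁺.
Mass: 50.6 × 111 = 5617 g.

5.62 kg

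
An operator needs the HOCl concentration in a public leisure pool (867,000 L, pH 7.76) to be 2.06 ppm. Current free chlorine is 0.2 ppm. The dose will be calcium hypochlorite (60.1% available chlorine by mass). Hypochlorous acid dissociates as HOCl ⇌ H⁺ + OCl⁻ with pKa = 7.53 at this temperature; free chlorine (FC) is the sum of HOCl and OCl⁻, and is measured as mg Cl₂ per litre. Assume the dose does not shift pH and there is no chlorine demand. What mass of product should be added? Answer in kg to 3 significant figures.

7.73 kg

[OCl⁻]/[HOCl] = 10^(pH − pKa) = 10^(7.76 − 7.53) = 1.698; fraction as HOCl = 1/(1 + 1.698) = 0.3706.
Free chlorine required for 2.06 ppm HOCl: 2.06 / 0.3706 = 5.558 ppm.
FC to add: 5.558 − 0.2 = 5.358 mg/L as Cl₂.
Cl₂ equivalent: 5.358 mg/L × 867,000 L = 4646 g.
Product at 60.1% available Cl: 4646 / 0.601 = 7730 g.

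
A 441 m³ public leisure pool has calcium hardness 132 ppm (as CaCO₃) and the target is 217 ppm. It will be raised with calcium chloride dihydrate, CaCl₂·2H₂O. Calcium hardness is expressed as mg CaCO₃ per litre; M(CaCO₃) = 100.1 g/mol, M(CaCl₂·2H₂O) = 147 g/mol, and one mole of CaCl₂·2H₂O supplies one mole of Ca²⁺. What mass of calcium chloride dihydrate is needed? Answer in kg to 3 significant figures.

55.0 kg

Volume: 441 m³ = 441,000 L.
Hardness to add: (217 − 132) = 85 mg/L as CaCO₃ × 441,000 L = 37,480 g as CaCO₃.
Moles of Ca²⁺ (1 mol Ca²⁺ ≡ 1 mol CaCO₃): 37,480 / 100.1 g/mol = 374.5 mol.
Mass of CaCl₂·2H₂O: 374.5 × 147 = 55,050 g.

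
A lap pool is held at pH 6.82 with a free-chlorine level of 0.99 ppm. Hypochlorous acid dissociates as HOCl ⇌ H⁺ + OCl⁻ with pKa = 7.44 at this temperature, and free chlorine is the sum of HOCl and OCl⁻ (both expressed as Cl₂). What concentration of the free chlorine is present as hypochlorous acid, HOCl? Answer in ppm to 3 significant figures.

0.798 ppm

[OCl⁻]/[HOCl] = 10^(pH − pKa) = 10^(6.82 − 7.44) = 10^-0.62 = 0.2399.
Fraction as HOCl = 1 / (1 + 0.2399) = 0.8065.
HOCl = 0.8065 × 0.99 ppm = 0.7985 ppm.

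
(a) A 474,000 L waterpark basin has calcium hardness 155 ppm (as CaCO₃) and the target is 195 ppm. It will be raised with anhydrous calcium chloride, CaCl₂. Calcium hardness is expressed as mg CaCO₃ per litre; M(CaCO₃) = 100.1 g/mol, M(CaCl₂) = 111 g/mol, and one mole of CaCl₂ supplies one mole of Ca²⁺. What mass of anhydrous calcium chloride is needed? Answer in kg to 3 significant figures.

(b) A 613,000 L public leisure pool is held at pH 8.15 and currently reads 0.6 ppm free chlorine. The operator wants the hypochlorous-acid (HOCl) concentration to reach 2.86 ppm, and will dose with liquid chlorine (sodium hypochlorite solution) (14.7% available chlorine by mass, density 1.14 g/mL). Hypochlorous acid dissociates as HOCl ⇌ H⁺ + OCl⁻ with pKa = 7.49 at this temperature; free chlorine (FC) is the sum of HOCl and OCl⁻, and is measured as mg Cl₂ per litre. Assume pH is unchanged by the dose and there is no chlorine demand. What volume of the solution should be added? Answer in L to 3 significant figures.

(a) 21.0 kg; (b) 56.1 L

(a) Hardness to add: (195 − 155) = 40 mg/L as CaCO₃ × 474,000 L = 18,960 g as CaCO₃.
(a) Moles of Ca²⁺ (1 mol Ca²⁺ ≡ 1 mol CaCO₃): 18,960 / 100.1 g/mol = 189.4 mol.
(a) Mass of CaCl₂: 189.4 × 111 = 21,020 g.

(b) [OCl⁻]/[HOCl] = 10^(pH − pKa) = 10^(8.15 − 7.49) = 4.571; fraction as HOCl = 1/(1 + 4.571) = 0.1795.
(b) Free chlorine required for 2.86 ppm HOCl: 2.86 / 0.1795 = 15.93 ppm.
(b) FC to add: 15.93 − 0.6 = 15.33 mg/L as Cl₂.
(b) Cl₂ equivalent: 15.33 mg/L × 613,000 L = 9399 g.
(b) Product at 14.7% available Cl: 9399 / 0.147 = 63,940 g.
(b) Volume: 63,940 g ÷ 1.14 g/mL = 56,090 mL.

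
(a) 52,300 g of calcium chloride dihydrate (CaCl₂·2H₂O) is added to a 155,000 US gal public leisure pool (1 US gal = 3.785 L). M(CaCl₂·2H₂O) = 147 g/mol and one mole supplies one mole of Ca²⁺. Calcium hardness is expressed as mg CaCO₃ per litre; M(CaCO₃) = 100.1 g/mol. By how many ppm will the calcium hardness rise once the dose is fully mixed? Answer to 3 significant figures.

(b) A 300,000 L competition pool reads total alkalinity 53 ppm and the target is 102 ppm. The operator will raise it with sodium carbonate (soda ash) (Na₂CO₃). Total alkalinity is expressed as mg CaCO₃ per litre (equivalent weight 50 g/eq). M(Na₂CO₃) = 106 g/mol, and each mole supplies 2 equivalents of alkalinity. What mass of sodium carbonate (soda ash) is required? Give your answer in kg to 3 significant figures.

(a) Volume: 155,000 US gal × 3.785 L/gal = 586,675 L.
(a) Moles of Ca²⁺: 52,300 g ÷ 147 g/mol = 355.8 mol.
(a) As CaCO₃: 355.8 mol × 100.1 g/mol = 35,610 g.
(a) Rise: 35,610 g / 586,675 L × 1000 = 60.7 mg/L.

(b) Alkalinity to add: (102 − 53) = 49 mg/L as CaCO₃ × 300,000 L = 14,700 g as CaCO₃.
(b) Equivalents: 14,700 g ÷ 50 g/eq = 294 eq.
(b) Each mole of Na₂CO₃ supplies 2 eq, so 294 / 2 = 147 mol.
(b) Mass: 147 mol × 106 g/mol = 15,580 g.

(a) 60.7 ppm; (b) 15.6 kg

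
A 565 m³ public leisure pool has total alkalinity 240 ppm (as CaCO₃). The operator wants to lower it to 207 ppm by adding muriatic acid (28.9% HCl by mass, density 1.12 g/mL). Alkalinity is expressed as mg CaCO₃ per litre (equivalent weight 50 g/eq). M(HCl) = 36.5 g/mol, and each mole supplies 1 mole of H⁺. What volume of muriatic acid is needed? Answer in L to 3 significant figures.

42.1 L

Volume: 565 m³ = 565,000 L.
Alkalinity to neutralize: (240 − 207) = 33 mg/L as CaCO₃ × 565,000 L = 18,640 g as CaCO₃.
Equivalents of H⁺ required: 18,640 ÷ 50 g/eq = 372.9 eq = 372.9 mol HCl.
Mass of HCl: 372.9 × 36.5 = 13,610 g.
Mass of 28.9% solution: 13,610 / 0.289 = 47,100 g.
Volume: 47,100 g ÷ 1.12 g/mL = 42,050 mL.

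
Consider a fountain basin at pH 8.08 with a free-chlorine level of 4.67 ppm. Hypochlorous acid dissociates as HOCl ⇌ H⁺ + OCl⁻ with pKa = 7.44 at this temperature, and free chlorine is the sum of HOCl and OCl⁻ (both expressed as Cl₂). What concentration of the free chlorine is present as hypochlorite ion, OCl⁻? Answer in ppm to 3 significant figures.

3.80 ppm

[OCl⁻]/[HOCl] = 10^(pH − pKa) = 10^(8.08 − 7.44) = 10^0.64 = 4.365.
Fraction as HOCl = 1 / (1 + 4.365) = 0.1864.
OCl⁻ = (1 − 0.1864) × 4.67 ppm = 3.8 ppm.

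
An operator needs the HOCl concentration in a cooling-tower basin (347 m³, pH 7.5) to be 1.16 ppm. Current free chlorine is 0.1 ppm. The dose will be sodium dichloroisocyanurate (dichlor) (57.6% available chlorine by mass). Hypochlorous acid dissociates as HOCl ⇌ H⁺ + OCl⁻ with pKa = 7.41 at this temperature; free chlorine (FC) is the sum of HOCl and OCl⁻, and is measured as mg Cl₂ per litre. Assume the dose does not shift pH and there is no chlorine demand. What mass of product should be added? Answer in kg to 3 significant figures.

1.50 kg

Volume: 347 m³ = 347,000 L.
[OCl⁻]/[HOCl] = 10^(pH − pKa) = 10^(7.5 − 7.41) = 1.23; fraction as HOCl = 1/(1 + 1.23) = 0.4484.
Free chlorine required for 1.16 ppm HOCl: 1.16 / 0.4484 = 2.587 ppm.
FC to add: 2.587 − 0.1 = 2.487 mg/L as Cl₂.
Cl₂ equivalent: 2.487 mg/L × 347,000 L = 863 g.
Product at 57.6% available Cl: 863 / 0.576 = 1498 g.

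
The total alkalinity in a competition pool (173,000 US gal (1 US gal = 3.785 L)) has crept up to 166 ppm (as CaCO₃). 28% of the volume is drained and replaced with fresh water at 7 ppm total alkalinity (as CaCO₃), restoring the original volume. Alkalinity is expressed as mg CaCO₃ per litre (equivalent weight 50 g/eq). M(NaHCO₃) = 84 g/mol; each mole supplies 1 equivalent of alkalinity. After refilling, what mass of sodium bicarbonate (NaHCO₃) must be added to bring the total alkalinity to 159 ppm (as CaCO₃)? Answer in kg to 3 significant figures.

Volume: 173,000 US gal × 3.785 L/gal = 654,805 L.
After draining 28% and refilling: 166 × 0.72 + 7 × 0.28 = 121.48 ppm.
Deficit to target: 159 − 121.48 = 37.52 mg/L.
As CaCO₃: 37.52 mg/L × 654,805 L = 24,570 g; ÷ 50 g/eq ÷ 1 = 491.4 mol NaHCO₃.
Mass: 491.4 × 84 = 41,270 g.

41.3 kg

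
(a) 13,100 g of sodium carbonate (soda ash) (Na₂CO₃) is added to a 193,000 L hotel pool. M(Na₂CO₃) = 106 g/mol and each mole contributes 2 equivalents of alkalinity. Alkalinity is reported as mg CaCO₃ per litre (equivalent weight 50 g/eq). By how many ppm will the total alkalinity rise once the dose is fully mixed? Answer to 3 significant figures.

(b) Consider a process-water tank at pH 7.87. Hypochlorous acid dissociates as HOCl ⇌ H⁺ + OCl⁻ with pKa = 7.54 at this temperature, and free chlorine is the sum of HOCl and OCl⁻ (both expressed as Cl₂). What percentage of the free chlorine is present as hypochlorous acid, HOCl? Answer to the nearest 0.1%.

(a) 64.0 ppm; (b) 31.9%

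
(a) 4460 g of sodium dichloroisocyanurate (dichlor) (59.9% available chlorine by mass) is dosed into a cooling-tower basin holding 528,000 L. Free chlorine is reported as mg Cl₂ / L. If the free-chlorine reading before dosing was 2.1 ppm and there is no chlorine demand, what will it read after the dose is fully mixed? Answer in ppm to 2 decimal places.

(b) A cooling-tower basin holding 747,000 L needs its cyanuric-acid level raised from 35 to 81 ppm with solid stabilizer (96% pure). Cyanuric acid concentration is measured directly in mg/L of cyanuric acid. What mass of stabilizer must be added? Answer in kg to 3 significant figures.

(a) 7.16 ppm; (b) 35.8 kg

(a) Available chlorine delivered: 4460 g × 0.599 = 2672 g as Cl₂.
(a) Concentration rise: 2672 g / 528,000 L = 5.06 mg/L = 5.06 ppm.
(a) Final FC: 2.1 + 5.06 = 7.16 ppm.

(b) CYA to add: (81 − 35) = 46 mg/L × 747,000 L = 34,360 g cyanuric acid.
(b) At 96% purity: 34,360 / 0.96 = 35,790 g product.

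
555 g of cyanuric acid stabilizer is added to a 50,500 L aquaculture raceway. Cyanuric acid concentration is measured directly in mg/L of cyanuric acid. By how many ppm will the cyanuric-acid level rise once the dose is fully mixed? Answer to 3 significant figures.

11.0 ppm

Rise: 555 g / 50,500 L × 1000 = 10.99 mg/L.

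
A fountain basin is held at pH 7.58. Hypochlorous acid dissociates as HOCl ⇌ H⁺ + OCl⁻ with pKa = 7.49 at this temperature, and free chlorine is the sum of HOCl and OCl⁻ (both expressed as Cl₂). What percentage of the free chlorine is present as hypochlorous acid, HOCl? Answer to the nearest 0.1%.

[OCl⁻]/[HOCl] = 10^(pH − pKa) = 10^(7.58 − 7.49) = 10^0.09 = 1.23.
Fraction as HOCl = 1 / (1 + 1.23) = 0.4484.

44.8%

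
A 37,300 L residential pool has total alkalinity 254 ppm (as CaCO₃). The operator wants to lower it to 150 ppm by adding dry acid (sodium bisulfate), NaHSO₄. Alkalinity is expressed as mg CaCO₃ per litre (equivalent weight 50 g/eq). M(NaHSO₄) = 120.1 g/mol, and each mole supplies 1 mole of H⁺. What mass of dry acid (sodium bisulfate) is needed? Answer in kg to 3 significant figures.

9.32 kg

Alkalinity to neutralize: (254 − 150) = 104 mg/L as CaCO₃ × 37,300 L = 3879 g as CaCO₃.
Equivalents of H⁺ required: 3879 ÷ 50 g/eq = 77.58 eq = 77.58 mol NaHSO₄.
Mass of NaHSO₄: 77.58 × 120.1 = 9318 g.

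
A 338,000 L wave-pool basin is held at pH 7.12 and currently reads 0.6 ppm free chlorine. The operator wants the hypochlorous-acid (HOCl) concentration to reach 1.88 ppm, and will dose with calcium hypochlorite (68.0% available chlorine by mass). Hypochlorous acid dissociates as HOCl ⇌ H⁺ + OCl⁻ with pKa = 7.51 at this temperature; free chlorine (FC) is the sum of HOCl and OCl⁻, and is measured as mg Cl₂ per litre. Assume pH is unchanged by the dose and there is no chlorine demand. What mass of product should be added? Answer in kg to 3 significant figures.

1.02 kg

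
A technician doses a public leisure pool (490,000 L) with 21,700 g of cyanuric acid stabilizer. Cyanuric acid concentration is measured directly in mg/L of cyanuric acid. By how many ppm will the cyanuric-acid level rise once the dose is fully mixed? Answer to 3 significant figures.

44.3 ppm

Rise: 21,700 g / 490,000 L × 1000 = 44.29 mg/L.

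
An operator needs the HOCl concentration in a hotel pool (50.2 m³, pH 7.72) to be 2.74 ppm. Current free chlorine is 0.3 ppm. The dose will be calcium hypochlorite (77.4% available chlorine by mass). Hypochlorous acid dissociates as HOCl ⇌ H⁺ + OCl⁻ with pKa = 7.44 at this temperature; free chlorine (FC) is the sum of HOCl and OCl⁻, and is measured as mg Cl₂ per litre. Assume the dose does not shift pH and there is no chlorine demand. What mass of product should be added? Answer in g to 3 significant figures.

497 g

Volume: 50.2 m³ = 50,200 L.
[OCl⁻]/[HOCl] = 10^(pH − pKa) = 10^(7.72 − 7.44) = 1.905; fraction as HOCl = 1/(1 + 1.905) = 0.3442.
Free chlorine required for 2.74 ppm HOCl: 2.74 / 0.3442 = 7.961 ppm.
FC to add: 7.961 − 0.3 = 7.661 mg/L as Cl₂.
Cl₂ equivalent: 7.661 mg/L × 50,200 L = 384.6 g.
Product at 77.4% available Cl: 384.6 / 0.774 = 496.9 g.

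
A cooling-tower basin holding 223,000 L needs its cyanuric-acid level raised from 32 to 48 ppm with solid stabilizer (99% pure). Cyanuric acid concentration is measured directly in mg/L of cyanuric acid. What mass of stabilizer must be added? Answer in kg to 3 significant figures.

CYA to add: (48 − 32) = 16 mg/L × 223,000 L = 3568 g cyanuric acid.
At 99% purity: 3568 / 0.99 = 3604 g product.

3.60 kg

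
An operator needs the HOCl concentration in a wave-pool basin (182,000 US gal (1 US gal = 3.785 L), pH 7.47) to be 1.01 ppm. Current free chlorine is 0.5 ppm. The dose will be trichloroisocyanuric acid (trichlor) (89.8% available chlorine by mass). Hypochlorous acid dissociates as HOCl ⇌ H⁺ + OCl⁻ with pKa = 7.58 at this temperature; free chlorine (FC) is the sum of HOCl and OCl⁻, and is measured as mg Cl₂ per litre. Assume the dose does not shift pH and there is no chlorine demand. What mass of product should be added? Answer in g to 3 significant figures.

Volume: 182,000 US gal × 3.785 L/gal = 688,870 L.
[OCl⁻]/[HOCl] = 10^(pH − pKa) = 10^(7.47 − 7.58) = 0.7762; fraction as HOCl = 1/(1 + 0.7762) = 0.563.
Free chlorine required for 1.01 ppm HOCl: 1.01 / 0.563 = 1.794 ppm.
FC to add: 1.794 − 0.5 = 1.294 mg/L as Cl₂.
Cl₂ equivalent: 1.294 mg/L × 688,870 L = 891.4 g.
Product at 89.8% available Cl: 891.4 / 0.898 = 992.7 g.

993 g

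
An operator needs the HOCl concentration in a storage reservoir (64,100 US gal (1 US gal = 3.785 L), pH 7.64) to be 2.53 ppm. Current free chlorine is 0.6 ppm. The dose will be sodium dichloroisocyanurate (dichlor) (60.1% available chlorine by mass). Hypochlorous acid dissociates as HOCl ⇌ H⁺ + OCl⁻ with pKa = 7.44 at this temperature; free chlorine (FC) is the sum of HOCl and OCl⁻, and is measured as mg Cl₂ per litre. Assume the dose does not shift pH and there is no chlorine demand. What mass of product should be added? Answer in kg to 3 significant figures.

Volume: 64,100 US gal × 3.785 L/gal = 242,618 L.
[OCl⁻]/[HOCl] = 10^(pH − pKa) = 10^(7.64 − 7.44) = 1.585; fraction as HOCl = 1/(1 + 1.585) = 0.3869.
Free chlorine required for 2.53 ppm HOCl: 2.53 / 0.3869 = 6.54 ppm.
FC to add: 6.54 − 0.6 = 5.94 mg/L as Cl₂.
Cl₂ equivalent: 5.94 mg/L × 242,618 L = 1441 g.
Product at 60.1% available Cl: 1441 / 0.601 = 2398 g.

2.40 kg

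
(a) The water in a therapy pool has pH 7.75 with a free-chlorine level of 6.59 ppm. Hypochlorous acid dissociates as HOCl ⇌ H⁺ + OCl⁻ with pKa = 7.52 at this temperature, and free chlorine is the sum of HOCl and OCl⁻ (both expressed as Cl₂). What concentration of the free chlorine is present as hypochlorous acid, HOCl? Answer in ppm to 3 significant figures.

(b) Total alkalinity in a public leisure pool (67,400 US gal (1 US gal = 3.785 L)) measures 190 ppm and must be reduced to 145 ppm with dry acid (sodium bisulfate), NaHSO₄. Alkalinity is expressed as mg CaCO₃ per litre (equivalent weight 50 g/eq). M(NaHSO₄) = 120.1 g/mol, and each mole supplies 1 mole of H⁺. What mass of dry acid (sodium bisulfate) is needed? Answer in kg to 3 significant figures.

(a) 2.44 ppm; (b) 27.6 kg

(a) [OCl⁻]/[HOCl] = 10^(pH − pKa) = 10^(7.75 − 7.52) = 10^0.23 = 1.698.
(a) Fraction as HOCl = 1 / (1 + 1.698) = 0.3706.
(a) HOCl = 0.3706 × 6.59 ppm = 2.442 ppm.

(b) Volume: 67,400 US gal × 3.785 L/gal = 255,109 L.
(b) Alkalinity to neutralize: (190 − 145) = 45 mg/L as CaCO₃ × 255,109 L = 11,480 g as CaCO₃.
(b) Equivalents of H⁺ required: 11,480 ÷ 50 g/eq = 229.6 eq = 229.6 mol NaHSO₄.
(b) Mass of NaHSO₄: 229.6 × 120.1 = 27,570 g.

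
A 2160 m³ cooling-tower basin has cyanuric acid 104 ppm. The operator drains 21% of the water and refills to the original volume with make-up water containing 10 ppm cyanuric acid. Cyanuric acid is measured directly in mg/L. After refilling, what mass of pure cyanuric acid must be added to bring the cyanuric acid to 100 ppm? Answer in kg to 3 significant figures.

34.0 kg

Volume: 2160 m³ = 2,160,000 L.
After draining 21% and refilling: 104 × 0.79 + 10 × 0.21 = 84.26 ppm.
Deficit to target: 100 − 84.26 = 15.74 mg/L.
Mass: 15.74 mg/L × 2,160,000 L = 34,000 g cyanuric acid.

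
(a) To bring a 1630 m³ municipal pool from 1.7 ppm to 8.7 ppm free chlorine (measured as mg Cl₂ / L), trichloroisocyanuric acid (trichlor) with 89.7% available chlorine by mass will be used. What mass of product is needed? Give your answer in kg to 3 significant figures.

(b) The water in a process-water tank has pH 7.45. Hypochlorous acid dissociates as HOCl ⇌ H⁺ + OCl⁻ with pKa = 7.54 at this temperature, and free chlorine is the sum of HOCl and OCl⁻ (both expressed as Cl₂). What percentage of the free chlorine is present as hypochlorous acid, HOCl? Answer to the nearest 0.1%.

(a) Volume: 1630 m³ = 1,630,000 L.
(a) Chlorine deficit: 8.7 − 1.7 = 7 ppm = 7 mg/L as Cl₂.
(a) Cl₂ equivalent needed: 7 mg/L × 1,630,000 L = 11,410,000 mg = 11,410 g.
(a) Product at 89.7% available chlorine: 11,410 / 0.897 = 12,720 g.

(b) [OCl⁻]/[HOCl] = 10^(pH − pKa) = 10^(7.45 − 7.54) = 10^-0.09 = 0.8128.
(b) Fraction as HOCl = 1 / (1 + 0.8128) = 0.5516.

(a) 12.7 kg; (b) 55.2%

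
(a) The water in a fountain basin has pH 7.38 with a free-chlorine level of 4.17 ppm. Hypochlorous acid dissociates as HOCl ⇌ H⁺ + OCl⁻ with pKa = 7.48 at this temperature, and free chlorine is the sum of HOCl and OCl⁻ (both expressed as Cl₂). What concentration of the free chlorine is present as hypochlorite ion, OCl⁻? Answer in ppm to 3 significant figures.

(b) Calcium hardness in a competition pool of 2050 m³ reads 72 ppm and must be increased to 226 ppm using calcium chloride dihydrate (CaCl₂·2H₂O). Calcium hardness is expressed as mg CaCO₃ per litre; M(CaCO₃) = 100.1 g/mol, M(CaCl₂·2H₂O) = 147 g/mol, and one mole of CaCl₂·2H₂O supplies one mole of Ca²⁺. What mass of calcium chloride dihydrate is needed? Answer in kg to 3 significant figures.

(a) 1.85 ppm; (b) 464 kg

(a) [OCl⁻]/[HOCl] = 10^(pH − pKa) = 10^(7.38 − 7.48) = 10^-0.10 = 0.7943.
(a) Fraction as HOCl = 1 / (1 + 0.7943) = 0.5573.
(a) OCl⁻ = (1 − 0.5573) × 4.17 ppm = 1.846 ppm.

(b) Volume: 2050 m³ = 2,050,000 L.
(b) Hardness to add: (226 − 72) = 154 mg/L as CaCO₃ × 2,050,000 L = 315,700 g as CaCO₃.
(b) Moles of Ca²⁺ (1 mol Ca²⁺ ≡ 1 mol CaCO₃): 315,700 / 100.1 g/mol = 3154 mol.
(b) Mass of CaCl₂·2H₂O: 3154 × 147 = 463,600 g.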